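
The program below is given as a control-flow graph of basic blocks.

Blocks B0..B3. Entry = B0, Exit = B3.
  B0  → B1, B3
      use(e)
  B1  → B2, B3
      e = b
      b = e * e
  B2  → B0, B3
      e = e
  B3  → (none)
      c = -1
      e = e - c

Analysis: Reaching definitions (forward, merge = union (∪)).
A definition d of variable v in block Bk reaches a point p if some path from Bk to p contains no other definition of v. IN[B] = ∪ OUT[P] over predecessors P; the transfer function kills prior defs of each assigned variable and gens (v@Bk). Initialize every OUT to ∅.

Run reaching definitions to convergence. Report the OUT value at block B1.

Answer: {b@B1, e@B1}

Trace:
Converged values:
  B0:   IN={b@B1, e@B2}   OUT={b@B1, e@B2}
  B1:   IN={b@B1, e@B2}   OUT={b@B1, e@B1}
  B2:   IN={b@B1, e@B1}   OUT={b@B1, e@B2}
  B3:   IN={b@B1, e@B1, e@B2}   OUT={b@B1, c@B3, e@B3}

Merge at B1: IN[B1] = OUT[B0] = {b@B1, e@B2}
Applying B1's transfer function to that IN value gives OUT[B1] (row B1 above).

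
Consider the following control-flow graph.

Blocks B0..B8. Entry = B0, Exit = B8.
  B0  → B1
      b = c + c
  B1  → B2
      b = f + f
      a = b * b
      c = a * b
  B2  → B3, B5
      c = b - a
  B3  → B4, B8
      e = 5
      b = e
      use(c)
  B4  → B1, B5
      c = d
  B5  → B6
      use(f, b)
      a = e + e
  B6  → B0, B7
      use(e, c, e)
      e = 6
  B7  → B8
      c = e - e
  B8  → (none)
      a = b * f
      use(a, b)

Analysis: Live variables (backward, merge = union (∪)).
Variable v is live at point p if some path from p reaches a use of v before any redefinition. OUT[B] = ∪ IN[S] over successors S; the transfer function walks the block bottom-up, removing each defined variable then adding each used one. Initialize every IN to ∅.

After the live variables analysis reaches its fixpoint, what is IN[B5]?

Per-block solution:
  B0: | IN={c, d, e, f} | OUT={d, e, f}
  B1: | IN={d, e, f} | OUT={a, b, d, e, f}
  B2: | IN={a, b, d, e, f} | OUT={b, c, d, e, f}
  B3: | IN={c, d, f} | OUT={b, d, e, f}
  B4: | IN={b, d, e, f} | OUT={b, c, d, e, f}
  B5: | IN={b, c, d, e, f} | OUT={b, c, d, e, f}
  B6: | IN={b, c, d, e, f} | OUT={b, c, d, e, f}
  B7: | IN={b, e, f} | OUT={b, f}
  B8: | IN={b, f} | OUT={}

Merge at B5: OUT[B5] = IN[B6] = {b, c, d, e, f}
Applying B5's transfer function to that OUT value gives IN[B5] (row B5 above).

Answer: {b, c, d, e, f}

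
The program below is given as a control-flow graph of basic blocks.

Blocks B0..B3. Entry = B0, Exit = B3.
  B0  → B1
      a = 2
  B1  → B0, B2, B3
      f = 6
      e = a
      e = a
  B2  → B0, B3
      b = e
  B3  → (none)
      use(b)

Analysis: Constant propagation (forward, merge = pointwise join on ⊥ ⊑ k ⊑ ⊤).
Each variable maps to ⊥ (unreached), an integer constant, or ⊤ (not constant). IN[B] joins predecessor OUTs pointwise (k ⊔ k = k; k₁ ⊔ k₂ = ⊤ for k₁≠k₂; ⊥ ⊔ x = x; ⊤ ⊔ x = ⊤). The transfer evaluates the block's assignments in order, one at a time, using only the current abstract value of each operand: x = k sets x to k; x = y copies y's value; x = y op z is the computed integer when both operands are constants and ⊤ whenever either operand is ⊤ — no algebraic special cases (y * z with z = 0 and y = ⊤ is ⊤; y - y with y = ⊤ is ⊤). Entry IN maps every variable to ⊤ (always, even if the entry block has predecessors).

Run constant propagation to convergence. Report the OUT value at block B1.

Converged values:
  B0: | IN=(all ⊤) | OUT={a:2; rest ⊤}
  B1: | IN={a:2; rest ⊤} | OUT={a:2, e:2, f:6; rest ⊤}
  B2: | IN={a:2, e:2, f:6; rest ⊤} | OUT={a:2, b:2, e:2, f:6; rest ⊤}
  B3: | IN={a:2, e:2, f:6; rest ⊤} | OUT={a:2, e:2, f:6; rest ⊤}

Merge at B1: IN[B1] = OUT[B0] = {a: 2, b: ⊤, c: ⊤, d: ⊤, e: ⊤, f: ⊤}
Applying B1's transfer function to that IN value gives OUT[B1] (row B1 above).

Answer: {a: 2, b: ⊤, c: ⊤, d: ⊤, e: 2, f: 6}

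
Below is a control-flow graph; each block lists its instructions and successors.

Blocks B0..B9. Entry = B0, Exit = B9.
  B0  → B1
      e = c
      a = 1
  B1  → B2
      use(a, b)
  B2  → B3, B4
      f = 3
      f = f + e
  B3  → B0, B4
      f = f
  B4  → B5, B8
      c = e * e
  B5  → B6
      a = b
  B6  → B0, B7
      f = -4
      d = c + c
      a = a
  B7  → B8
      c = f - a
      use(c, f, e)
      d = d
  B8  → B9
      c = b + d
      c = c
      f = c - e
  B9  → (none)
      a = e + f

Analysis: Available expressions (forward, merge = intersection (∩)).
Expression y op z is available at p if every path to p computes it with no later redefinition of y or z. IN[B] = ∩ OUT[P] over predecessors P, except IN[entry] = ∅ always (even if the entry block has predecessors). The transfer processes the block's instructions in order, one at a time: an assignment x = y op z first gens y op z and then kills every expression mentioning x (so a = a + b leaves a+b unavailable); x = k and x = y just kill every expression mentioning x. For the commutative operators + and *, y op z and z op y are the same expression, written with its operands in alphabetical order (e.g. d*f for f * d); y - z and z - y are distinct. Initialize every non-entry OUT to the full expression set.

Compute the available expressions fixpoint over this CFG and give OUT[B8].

Answer: {b+d, c-e, e*e}

Derivation:
Per-block solution:
  B0:  IN={}  OUT={}
  B1:  IN={}  OUT={}
  B2:  IN={}  OUT={}
  B3:  IN={}  OUT={}
  B4:  IN={}  OUT={e*e}
  B5:  IN={e*e}  OUT={e*e}
  B6:  IN={e*e}  OUT={c+c, e*e}
  B7:  IN={c+c, e*e}  OUT={e*e, f-a}
  B8:  IN={e*e}  OUT={b+d, c-e, e*e}
  B9:  IN={b+d, c-e, e*e}  OUT={b+d, c-e, e*e, e+f}

Merge at B8: IN[B8] = OUT[B4] ∩ OUT[B7] = {e*e}
Applying B8's transfer function to that IN value gives OUT[B8] (row B8 above).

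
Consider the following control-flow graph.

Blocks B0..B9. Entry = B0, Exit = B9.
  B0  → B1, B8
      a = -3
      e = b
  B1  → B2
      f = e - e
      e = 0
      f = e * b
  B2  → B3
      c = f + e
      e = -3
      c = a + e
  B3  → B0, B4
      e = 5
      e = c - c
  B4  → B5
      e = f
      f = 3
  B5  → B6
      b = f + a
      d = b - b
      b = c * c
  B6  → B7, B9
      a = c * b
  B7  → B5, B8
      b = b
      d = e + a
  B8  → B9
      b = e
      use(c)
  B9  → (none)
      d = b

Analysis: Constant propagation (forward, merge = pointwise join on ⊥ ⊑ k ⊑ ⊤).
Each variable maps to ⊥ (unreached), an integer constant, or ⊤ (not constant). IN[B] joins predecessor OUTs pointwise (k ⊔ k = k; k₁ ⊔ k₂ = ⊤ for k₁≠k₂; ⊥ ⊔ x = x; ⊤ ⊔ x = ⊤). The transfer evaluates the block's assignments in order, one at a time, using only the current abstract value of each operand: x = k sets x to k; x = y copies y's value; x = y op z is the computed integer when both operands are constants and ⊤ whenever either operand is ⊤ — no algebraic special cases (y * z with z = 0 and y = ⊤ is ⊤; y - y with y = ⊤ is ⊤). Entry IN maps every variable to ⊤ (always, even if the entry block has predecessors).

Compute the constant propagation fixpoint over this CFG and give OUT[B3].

Answer: {a: -3, b: ⊤, c: -6, d: ⊤, e: 0, f: ⊤}

Working:
Converged values:
  B0:   IN=(all ⊤)   OUT={a:-3; rest ⊤}
  B1:   IN={a:-3; rest ⊤}   OUT={a:-3, e:0; rest ⊤}
  B2:   IN={a:-3, e:0; rest ⊤}   OUT={a:-3, c:-6, e:-3; rest ⊤}
  B3:   IN={a:-3, c:-6, e:-3; rest ⊤}   OUT={a:-3, c:-6, e:0; rest ⊤}
  B4:   IN={a:-3, c:-6, e:0; rest ⊤}   OUT={a:-3, c:-6, f:3; rest ⊤}
  B5:   IN={c:-6, f:3; rest ⊤}   OUT={b:36, c:-6, f:3; rest ⊤}
  B6:   IN={b:36, c:-6, f:3; rest ⊤}   OUT={a:-216, b:36, c:-6, f:3; rest ⊤}
  B7:   IN={a:-216, b:36, c:-6, f:3; rest ⊤}   OUT={a:-216, b:36, c:-6, f:3; rest ⊤}
  B8:   IN=(all ⊤)   OUT=(all ⊤)
  B9:   IN=(all ⊤)   OUT=(all ⊤)

Merge at B3: IN[B3] = OUT[B2] = {a: -3, b: ⊤, c: -6, d: ⊤, e: -3, f: ⊤}
Applying B3's transfer function to that IN value gives OUT[B3] (row B3 above).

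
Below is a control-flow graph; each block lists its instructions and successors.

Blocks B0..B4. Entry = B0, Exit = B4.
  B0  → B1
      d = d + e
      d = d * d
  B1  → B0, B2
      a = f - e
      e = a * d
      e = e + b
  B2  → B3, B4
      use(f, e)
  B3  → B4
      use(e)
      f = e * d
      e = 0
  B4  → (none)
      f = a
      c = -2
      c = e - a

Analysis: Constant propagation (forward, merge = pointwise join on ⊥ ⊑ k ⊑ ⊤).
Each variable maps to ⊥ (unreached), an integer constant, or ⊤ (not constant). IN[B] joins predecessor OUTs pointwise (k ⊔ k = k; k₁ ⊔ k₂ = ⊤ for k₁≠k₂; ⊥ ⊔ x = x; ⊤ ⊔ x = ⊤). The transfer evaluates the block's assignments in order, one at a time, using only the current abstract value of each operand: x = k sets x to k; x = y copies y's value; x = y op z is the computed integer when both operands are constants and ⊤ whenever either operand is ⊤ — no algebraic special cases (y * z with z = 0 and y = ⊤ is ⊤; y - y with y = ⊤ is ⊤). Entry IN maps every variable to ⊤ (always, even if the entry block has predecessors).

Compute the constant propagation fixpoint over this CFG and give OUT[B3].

Converged values:
  B0: | IN=(all ⊤) | OUT=(all ⊤)
  B1: | IN=(all ⊤) | OUT=(all ⊤)
  B2: | IN=(all ⊤) | OUT=(all ⊤)
  B3: | IN=(all ⊤) | OUT={e:0; rest ⊤}
  B4: | IN=(all ⊤) | OUT=(all ⊤)

Merge at B3: IN[B3] = OUT[B2] = {a: ⊤, b: ⊤, c: ⊤, d: ⊤, e: ⊤, f: ⊤}
Applying B3's transfer function to that IN value gives OUT[B3] (row B3 above).

Answer: {a: ⊤, b: ⊤, c: ⊤, d: ⊤, e: 0, f: ⊤}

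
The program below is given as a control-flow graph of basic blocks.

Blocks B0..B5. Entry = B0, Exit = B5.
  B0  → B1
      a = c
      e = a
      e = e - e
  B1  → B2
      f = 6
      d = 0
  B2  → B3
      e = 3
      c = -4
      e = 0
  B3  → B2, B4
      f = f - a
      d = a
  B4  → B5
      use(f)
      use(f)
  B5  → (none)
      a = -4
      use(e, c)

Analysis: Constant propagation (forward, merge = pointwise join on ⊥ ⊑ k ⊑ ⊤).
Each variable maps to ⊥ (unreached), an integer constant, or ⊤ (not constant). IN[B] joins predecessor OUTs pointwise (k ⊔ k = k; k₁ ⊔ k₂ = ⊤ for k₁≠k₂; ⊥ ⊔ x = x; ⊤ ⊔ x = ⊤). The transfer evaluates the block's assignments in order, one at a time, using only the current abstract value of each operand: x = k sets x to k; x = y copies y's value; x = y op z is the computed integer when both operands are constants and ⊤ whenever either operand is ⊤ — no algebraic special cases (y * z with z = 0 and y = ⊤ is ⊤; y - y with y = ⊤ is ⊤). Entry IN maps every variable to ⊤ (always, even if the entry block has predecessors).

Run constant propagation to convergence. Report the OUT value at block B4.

Answer: {a: ⊤, b: ⊤, c: -4, d: ⊤, e: 0, f: ⊤}

Trace:
Fixpoint table:
  B0: | IN=(all ⊤) | OUT=(all ⊤)
  B1: | IN=(all ⊤) | OUT={d:0, f:6; rest ⊤}
  B2: | IN=(all ⊤) | OUT={c:-4, e:0; rest ⊤}
  B3: | IN={c:-4, e:0; rest ⊤} | OUT={c:-4, e:0; rest ⊤}
  B4: | IN={c:-4, e:0; rest ⊤} | OUT={c:-4, e:0; rest ⊤}
  B5: | IN={c:-4, e:0; rest ⊤} | OUT={a:-4, c:-4, e:0; rest ⊤}

Merge at B4: IN[B4] = OUT[B3] = {a: ⊤, b: ⊤, c: -4, d: ⊤, e: 0, f: ⊤}
Applying B4's transfer function to that IN value gives OUT[B4] (row B4 above).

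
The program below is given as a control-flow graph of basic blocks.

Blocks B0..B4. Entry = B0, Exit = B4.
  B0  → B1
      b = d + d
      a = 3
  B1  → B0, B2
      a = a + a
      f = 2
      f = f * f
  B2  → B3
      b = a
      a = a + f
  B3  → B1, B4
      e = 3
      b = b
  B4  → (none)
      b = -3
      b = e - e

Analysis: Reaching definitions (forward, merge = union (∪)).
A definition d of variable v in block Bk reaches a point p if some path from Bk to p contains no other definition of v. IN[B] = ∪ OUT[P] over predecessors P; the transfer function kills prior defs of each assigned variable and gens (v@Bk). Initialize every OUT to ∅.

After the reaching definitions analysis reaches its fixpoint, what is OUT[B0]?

Fixpoint table:
  B0:   IN={a@B1, b@B0, b@B3, e@B3, f@B1}   OUT={a@B0, b@B0, e@B3, f@B1}
  B1:   IN={a@B0, a@B2, b@B0, b@B3, e@B3, f@B1}   OUT={a@B1, b@B0, b@B3, e@B3, f@B1}
  B2:   IN={a@B1, b@B0, b@B3, e@B3, f@B1}   OUT={a@B2, b@B2, e@B3, f@B1}
  B3:   IN={a@B2, b@B2, e@B3, f@B1}   OUT={a@B2, b@B3, e@B3, f@B1}
  B4:   IN={a@B2, b@B3, e@B3, f@B1}   OUT={a@B2, b@B4, e@B3, f@B1}

Merge at B0 (entry node, so the boundary value {} is joined with the incoming edge(s)): IN[B0] = {} ⊔ OUT[B1] = {a@B1, b@B0, b@B3, e@B3, f@B1}
Applying B0's transfer function to that IN value gives OUT[B0] (row B0 above).

Answer: {a@B0, b@B0, e@B3, f@B1}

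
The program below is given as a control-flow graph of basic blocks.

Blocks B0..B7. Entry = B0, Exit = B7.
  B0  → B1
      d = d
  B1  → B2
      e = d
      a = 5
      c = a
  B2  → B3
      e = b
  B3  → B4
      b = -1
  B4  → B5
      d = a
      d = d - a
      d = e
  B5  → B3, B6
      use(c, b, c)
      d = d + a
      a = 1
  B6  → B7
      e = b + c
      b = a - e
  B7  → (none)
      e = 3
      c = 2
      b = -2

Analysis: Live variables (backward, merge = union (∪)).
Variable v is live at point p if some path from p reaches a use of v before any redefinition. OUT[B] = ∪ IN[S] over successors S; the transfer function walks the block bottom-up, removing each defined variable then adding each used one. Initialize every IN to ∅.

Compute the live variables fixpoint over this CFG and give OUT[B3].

Answer: {a, b, c, e}

Trace:
Converged values:
  B0:  IN={b, d}  OUT={b, d}
  B1:  IN={b, d}  OUT={a, b, c}
  B2:  IN={a, b, c}  OUT={a, c, e}
  B3:  IN={a, c, e}  OUT={a, b, c, e}
  B4:  IN={a, b, c, e}  OUT={a, b, c, d, e}
  B5:  IN={a, b, c, d, e}  OUT={a, b, c, e}
  B6:  IN={a, b, c}  OUT={}
  B7:  IN={}  OUT={}

Merge at B3: OUT[B3] = IN[B4] = {a, b, c, e}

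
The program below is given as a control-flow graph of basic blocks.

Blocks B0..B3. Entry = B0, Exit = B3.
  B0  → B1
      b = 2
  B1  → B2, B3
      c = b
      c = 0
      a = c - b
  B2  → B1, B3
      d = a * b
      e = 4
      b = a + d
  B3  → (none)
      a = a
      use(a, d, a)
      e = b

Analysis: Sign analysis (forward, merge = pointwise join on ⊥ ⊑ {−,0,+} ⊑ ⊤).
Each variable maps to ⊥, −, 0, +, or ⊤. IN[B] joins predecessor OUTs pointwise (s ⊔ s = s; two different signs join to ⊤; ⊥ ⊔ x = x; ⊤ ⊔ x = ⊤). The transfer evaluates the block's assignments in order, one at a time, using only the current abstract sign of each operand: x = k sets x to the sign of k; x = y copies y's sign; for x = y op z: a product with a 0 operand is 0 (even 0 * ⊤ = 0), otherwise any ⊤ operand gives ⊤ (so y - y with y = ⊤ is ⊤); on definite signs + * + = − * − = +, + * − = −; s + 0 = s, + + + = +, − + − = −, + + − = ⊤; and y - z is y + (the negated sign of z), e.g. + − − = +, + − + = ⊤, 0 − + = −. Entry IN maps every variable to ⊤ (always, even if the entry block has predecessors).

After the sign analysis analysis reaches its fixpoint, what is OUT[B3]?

Per-block solution:
  B0:   IN=(all ⊤)   OUT={b:+; rest ⊤}
  B1:   IN=(all ⊤)   OUT={c:0; rest ⊤}
  B2:   IN={c:0; rest ⊤}   OUT={c:0, e:+; rest ⊤}
  B3:   IN={c:0; rest ⊤}   OUT={c:0; rest ⊤}

Merge at B3: IN[B3] = OUT[B1] ⊔ OUT[B2] = {a: ⊤, b: ⊤, c: 0, d: ⊤, e: ⊤, f: ⊤}
Applying B3's transfer function to that IN value gives OUT[B3] (row B3 above).

Answer: {a: ⊤, b: ⊤, c: 0, d: ⊤, e: ⊤, f: ⊤}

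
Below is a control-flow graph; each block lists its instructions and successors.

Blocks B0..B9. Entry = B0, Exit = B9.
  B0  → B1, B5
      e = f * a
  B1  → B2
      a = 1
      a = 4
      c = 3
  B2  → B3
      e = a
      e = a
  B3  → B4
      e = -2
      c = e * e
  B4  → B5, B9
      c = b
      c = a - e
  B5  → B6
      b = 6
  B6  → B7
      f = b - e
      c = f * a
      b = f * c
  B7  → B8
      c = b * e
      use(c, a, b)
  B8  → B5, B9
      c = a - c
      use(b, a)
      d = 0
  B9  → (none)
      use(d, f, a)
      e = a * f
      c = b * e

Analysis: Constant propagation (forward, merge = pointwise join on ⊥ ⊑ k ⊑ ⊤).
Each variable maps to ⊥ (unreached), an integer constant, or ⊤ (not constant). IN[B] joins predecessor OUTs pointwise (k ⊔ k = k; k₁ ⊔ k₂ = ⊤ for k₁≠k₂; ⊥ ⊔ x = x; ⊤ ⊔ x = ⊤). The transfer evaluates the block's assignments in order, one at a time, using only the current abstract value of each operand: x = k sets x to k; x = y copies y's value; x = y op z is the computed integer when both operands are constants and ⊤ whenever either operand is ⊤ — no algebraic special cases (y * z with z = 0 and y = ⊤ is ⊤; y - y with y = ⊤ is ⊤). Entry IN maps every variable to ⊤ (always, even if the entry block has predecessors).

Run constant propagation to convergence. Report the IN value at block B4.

Answer: {a: 4, b: ⊤, c: 4, d: ⊤, e: -2, f: ⊤}

Trace:
Fixpoint table:
  B0: | IN=(all ⊤) | OUT=(all ⊤)
  B1: | IN=(all ⊤) | OUT={a:4, c:3; rest ⊤}
  B2: | IN={a:4, c:3; rest ⊤} | OUT={a:4, c:3, e:4; rest ⊤}
  B3: | IN={a:4, c:3, e:4; rest ⊤} | OUT={a:4, c:4, e:-2; rest ⊤}
  B4: | IN={a:4, c:4, e:-2; rest ⊤} | OUT={a:4, c:6, e:-2; rest ⊤}
  B5: | IN=(all ⊤) | OUT={b:6; rest ⊤}
  B6: | IN={b:6; rest ⊤} | OUT=(all ⊤)
  B7: | IN=(all ⊤) | OUT=(all ⊤)
  B8: | IN=(all ⊤) | OUT={d:0; rest ⊤}
  B9: | IN=(all ⊤) | OUT=(all ⊤)

Merge at B4: IN[B4] = OUT[B3] = {a: 4, b: ⊤, c: 4, d: ⊤, e: -2, f: ⊤}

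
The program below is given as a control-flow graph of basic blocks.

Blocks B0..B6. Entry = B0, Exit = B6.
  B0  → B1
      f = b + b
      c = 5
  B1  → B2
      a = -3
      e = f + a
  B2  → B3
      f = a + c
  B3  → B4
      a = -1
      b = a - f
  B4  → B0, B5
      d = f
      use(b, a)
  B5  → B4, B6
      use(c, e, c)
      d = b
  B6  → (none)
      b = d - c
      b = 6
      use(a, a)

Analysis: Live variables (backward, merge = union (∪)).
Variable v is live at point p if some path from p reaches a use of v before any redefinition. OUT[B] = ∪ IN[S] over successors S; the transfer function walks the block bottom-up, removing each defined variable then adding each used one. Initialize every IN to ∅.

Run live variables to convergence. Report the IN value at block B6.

Fixpoint table:
  B0:   IN={b}   OUT={c, f}
  B1:   IN={c, f}   OUT={a, c, e}
  B2:   IN={a, c, e}   OUT={c, e, f}
  B3:   IN={c, e, f}   OUT={a, b, c, e, f}
  B4:   IN={a, b, c, e, f}   OUT={a, b, c, e, f}
  B5:   IN={a, b, c, e, f}   OUT={a, b, c, d, e, f}
  B6:   IN={a, c, d}   OUT={}

B6 is the boundary node: OUT[B6] = {}
Applying B6's transfer function to that OUT value gives IN[B6] (row B6 above).

Answer: {a, c, d}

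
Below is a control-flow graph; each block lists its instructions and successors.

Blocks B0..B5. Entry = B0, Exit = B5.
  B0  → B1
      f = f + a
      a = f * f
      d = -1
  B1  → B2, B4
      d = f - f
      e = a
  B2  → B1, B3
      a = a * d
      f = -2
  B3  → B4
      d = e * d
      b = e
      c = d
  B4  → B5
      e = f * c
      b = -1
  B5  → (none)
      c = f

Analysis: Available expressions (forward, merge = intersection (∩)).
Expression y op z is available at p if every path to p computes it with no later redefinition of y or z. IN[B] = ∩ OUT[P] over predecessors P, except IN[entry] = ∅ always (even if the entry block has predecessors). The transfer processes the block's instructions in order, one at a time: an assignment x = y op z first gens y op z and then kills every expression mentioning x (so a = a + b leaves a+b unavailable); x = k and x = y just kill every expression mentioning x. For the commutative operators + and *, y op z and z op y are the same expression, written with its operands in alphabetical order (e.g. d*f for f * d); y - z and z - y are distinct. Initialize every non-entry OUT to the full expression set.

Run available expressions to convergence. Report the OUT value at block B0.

Answer: {f*f}

Working:
Per-block solution:
  B0: | IN={} | OUT={f*f}
  B1: | IN={} | OUT={f-f}
  B2: | IN={f-f} | OUT={}
  B3: | IN={} | OUT={}
  B4: | IN={} | OUT={c*f}
  B5: | IN={c*f} | OUT={}

B0 is the boundary node: IN[B0] = {}
Applying B0's transfer function to that IN value gives OUT[B0] (row B0 above).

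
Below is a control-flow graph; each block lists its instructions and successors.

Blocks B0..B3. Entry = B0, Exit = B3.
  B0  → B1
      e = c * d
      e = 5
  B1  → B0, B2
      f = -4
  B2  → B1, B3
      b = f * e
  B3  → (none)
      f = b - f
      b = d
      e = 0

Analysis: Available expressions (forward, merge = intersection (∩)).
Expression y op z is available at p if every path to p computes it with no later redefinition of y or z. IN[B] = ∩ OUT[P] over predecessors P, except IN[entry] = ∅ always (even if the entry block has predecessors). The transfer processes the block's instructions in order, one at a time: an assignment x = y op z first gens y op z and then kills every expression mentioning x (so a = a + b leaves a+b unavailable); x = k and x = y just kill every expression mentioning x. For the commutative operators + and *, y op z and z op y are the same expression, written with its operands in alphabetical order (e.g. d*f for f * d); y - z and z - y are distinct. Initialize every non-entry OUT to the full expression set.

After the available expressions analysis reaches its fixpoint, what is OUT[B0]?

Answer: {c*d}

Trace:
Fixpoint table:
  B0:  IN={}  OUT={c*d}
  B1:  IN={c*d}  OUT={c*d}
  B2:  IN={c*d}  OUT={c*d, e*f}
  B3:  IN={c*d, e*f}  OUT={c*d}

Merge at B0 (entry node, so the boundary value {} is joined with the incoming edge(s)): IN[B0] = {} ∩ OUT[B1] = {}
Applying B0's transfer function to that IN value gives OUT[B0] (row B0 above).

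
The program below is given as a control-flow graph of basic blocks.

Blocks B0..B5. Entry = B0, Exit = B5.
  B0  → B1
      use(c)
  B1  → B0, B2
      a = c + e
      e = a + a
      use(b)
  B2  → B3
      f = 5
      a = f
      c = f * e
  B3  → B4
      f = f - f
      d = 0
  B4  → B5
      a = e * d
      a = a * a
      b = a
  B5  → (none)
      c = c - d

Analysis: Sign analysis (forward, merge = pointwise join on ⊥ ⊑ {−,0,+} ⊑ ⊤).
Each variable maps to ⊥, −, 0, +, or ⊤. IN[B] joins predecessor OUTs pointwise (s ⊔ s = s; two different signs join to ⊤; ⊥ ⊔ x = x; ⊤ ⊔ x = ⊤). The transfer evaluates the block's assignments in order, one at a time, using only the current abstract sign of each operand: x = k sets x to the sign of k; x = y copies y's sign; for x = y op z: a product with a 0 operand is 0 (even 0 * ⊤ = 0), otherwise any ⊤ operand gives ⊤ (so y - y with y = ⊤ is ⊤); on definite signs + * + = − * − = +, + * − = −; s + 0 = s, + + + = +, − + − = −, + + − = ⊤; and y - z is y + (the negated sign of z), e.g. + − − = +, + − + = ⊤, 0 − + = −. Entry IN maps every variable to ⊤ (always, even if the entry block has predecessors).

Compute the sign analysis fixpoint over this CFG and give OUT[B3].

Converged values:
  B0:  IN=(all ⊤)  OUT=(all ⊤)
  B1:  IN=(all ⊤)  OUT=(all ⊤)
  B2:  IN=(all ⊤)  OUT={a:+, f:+; rest ⊤}
  B3:  IN={a:+, f:+; rest ⊤}  OUT={a:+, d:0; rest ⊤}
  B4:  IN={a:+, d:0; rest ⊤}  OUT={a:0, b:0, d:0; rest ⊤}
  B5:  IN={a:0, b:0, d:0; rest ⊤}  OUT={a:0, b:0, d:0; rest ⊤}

Merge at B3: IN[B3] = OUT[B2] = {a: +, b: ⊤, c: ⊤, d: ⊤, e: ⊤, f: +}
Applying B3's transfer function to that IN value gives OUT[B3] (row B3 above).

Answer: {a: +, b: ⊤, c: ⊤, d: 0, e: ⊤, f: ⊤}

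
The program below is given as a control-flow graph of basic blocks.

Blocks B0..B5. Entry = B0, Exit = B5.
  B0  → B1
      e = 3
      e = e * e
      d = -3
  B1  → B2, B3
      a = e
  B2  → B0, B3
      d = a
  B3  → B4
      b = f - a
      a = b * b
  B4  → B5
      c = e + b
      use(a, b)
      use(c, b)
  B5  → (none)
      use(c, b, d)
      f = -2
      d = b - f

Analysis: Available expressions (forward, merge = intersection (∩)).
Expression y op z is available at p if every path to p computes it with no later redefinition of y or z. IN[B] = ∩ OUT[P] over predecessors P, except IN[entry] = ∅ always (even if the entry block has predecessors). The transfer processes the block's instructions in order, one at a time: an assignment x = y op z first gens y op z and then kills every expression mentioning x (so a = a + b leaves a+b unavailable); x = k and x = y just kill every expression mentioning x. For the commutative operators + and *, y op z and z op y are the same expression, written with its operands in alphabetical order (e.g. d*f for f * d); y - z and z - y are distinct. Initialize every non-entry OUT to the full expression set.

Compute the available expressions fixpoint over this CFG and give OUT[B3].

Answer: {b*b}

Trace:
Per-block solution:
  B0:   IN={}   OUT={}
  B1:   IN={}   OUT={}
  B2:   IN={}   OUT={}
  B3:   IN={}   OUT={b*b}
  B4:   IN={b*b}   OUT={b*b, b+e}
  B5:   IN={b*b, b+e}   OUT={b*b, b+e, b-f}

Merge at B3: IN[B3] = OUT[B1] ∩ OUT[B2] = {}
Applying B3's transfer function to that IN value gives OUT[B3] (row B3 above).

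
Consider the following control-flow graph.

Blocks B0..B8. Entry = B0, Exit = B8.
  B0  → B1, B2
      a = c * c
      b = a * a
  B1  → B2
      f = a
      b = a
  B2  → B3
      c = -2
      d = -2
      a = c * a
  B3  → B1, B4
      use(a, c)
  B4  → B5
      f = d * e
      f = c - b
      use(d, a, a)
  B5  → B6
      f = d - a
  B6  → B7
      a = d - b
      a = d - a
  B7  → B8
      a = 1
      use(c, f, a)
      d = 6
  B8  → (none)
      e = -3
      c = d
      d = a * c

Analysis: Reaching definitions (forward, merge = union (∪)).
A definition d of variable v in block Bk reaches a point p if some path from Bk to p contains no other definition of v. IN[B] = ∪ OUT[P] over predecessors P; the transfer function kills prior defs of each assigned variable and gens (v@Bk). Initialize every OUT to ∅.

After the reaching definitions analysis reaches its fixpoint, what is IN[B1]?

Per-block solution:
  B0:  IN={}  OUT={a@B0, b@B0}
  B1:  IN={a@B0, a@B2, b@B0, b@B1, c@B2, d@B2, f@B1}  OUT={a@B0, a@B2, b@B1, c@B2, d@B2, f@B1}
  B2:  IN={a@B0, a@B2, b@B0, b@B1, c@B2, d@B2, f@B1}  OUT={a@B2, b@B0, b@B1, c@B2, d@B2, f@B1}
  B3:  IN={a@B2, b@B0, b@B1, c@B2, d@B2, f@B1}  OUT={a@B2, b@B0, b@B1, c@B2, d@B2, f@B1}
  B4:  IN={a@B2, b@B0, b@B1, c@B2, d@B2, f@B1}  OUT={a@B2, b@B0, b@B1, c@B2, d@B2, f@B4}
  B5:  IN={a@B2, b@B0, b@B1, c@B2, d@B2, f@B4}  OUT={a@B2, b@B0, b@B1, c@B2, d@B2, f@B5}
  B6:  IN={a@B2, b@B0, b@B1, c@B2, d@B2, f@B5}  OUT={a@B6, b@B0, b@B1, c@B2, d@B2, f@B5}
  B7:  IN={a@B6, b@B0, b@B1, c@B2, d@B2, f@B5}  OUT={a@B7, b@B0, b@B1, c@B2, d@B7, f@B5}
  B8:  IN={a@B7, b@B0, b@B1, c@B2, d@B7, f@B5}  OUT={a@B7, b@B0, b@B1, c@B8, d@B8, e@B8, f@B5}

Merge at B1: IN[B1] = OUT[B0] ⊔ OUT[B3] = {a@B0, a@B2, b@B0, b@B1, c@B2, d@B2, f@B1}

Answer: {a@B0, a@B2, b@B0, b@B1, c@B2, d@B2, f@B1}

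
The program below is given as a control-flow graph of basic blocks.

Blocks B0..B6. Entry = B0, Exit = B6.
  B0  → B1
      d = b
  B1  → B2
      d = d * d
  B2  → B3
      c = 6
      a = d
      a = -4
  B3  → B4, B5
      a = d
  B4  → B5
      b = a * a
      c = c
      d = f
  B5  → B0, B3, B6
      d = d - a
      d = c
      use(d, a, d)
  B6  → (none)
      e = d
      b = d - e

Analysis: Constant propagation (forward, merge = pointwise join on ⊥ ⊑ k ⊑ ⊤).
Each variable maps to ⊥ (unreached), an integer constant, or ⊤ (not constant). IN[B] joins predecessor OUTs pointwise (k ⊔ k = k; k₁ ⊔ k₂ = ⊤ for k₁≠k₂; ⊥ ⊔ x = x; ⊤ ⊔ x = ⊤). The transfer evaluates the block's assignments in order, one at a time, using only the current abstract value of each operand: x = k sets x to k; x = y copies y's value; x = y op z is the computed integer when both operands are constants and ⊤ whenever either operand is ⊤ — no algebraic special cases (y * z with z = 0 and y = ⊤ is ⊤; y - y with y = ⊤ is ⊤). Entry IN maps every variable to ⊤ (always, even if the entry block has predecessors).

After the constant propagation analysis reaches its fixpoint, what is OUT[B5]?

Per-block solution:
  B0:   IN=(all ⊤)   OUT=(all ⊤)
  B1:   IN=(all ⊤)   OUT=(all ⊤)
  B2:   IN=(all ⊤)   OUT={a:-4, c:6; rest ⊤}
  B3:   IN={c:6; rest ⊤}   OUT={c:6; rest ⊤}
  B4:   IN={c:6; rest ⊤}   OUT={c:6; rest ⊤}
  B5:   IN={c:6; rest ⊤}   OUT={c:6, d:6; rest ⊤}
  B6:   IN={c:6, d:6; rest ⊤}   OUT={b:0, c:6, d:6, e:6; rest ⊤}

Merge at B5: IN[B5] = OUT[B3] ⊔ OUT[B4] = {a: ⊤, b: ⊤, c: 6, d: ⊤, e: ⊤, f: ⊤}
Applying B5's transfer function to that IN value gives OUT[B5] (row B5 above).

Answer: {a: ⊤, b: ⊤, c: 6, d: 6, e: ⊤, f: ⊤}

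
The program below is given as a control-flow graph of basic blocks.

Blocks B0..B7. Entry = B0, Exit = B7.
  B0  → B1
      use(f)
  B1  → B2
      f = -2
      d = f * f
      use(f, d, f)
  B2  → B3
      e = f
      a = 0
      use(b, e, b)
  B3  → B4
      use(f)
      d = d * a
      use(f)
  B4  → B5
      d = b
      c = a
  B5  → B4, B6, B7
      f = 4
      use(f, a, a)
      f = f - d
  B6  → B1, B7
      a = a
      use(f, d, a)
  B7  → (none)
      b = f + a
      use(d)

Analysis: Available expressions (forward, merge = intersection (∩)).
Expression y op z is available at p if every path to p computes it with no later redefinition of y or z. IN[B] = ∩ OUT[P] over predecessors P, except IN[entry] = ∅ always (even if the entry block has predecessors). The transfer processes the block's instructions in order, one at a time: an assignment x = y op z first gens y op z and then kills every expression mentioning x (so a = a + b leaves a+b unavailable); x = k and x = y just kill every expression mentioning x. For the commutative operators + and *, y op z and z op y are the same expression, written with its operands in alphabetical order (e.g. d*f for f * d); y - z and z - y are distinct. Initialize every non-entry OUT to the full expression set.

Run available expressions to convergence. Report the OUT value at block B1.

Answer: {f*f}

Trace:
Fixpoint table:
  B0:   IN={}   OUT={}
  B1:   IN={}   OUT={f*f}
  B2:   IN={f*f}   OUT={f*f}
  B3:   IN={f*f}   OUT={f*f}
  B4:   IN={}   OUT={}
  B5:   IN={}   OUT={}
  B6:   IN={}   OUT={}
  B7:   IN={}   OUT={a+f}

Merge at B1: IN[B1] = OUT[B0] ∩ OUT[B6] = {}
Applying B1's transfer function to that IN value gives OUT[B1] (row B1 above).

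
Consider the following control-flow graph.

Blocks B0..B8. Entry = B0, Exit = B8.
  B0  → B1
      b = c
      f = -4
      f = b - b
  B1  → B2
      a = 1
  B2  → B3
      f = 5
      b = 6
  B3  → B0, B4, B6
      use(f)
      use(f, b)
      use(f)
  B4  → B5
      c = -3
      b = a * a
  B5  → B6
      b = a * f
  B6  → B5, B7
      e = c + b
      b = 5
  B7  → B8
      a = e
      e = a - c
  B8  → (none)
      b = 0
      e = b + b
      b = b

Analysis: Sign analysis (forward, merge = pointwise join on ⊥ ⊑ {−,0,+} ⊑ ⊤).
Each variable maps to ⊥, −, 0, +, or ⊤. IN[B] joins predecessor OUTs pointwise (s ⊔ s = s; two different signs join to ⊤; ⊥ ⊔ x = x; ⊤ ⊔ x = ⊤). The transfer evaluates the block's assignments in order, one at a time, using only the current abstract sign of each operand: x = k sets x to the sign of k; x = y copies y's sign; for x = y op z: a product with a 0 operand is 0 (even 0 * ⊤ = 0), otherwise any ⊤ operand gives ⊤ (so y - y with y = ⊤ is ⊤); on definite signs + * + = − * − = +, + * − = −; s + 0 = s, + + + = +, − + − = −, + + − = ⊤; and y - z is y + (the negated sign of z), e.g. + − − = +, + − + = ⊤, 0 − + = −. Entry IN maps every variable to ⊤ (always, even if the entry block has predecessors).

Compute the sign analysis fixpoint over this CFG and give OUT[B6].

Fixpoint table:
  B0:  IN=(all ⊤)  OUT=(all ⊤)
  B1:  IN=(all ⊤)  OUT={a:+; rest ⊤}
  B2:  IN={a:+; rest ⊤}  OUT={a:+, b:+, f:+; rest ⊤}
  B3:  IN={a:+, b:+, f:+; rest ⊤}  OUT={a:+, b:+, f:+; rest ⊤}
  B4:  IN={a:+, b:+, f:+; rest ⊤}  OUT={a:+, b:+, c:-, f:+; rest ⊤}
  B5:  IN={a:+, b:+, f:+; rest ⊤}  OUT={a:+, b:+, f:+; rest ⊤}
  B6:  IN={a:+, b:+, f:+; rest ⊤}  OUT={a:+, b:+, f:+; rest ⊤}
  B7:  IN={a:+, b:+, f:+; rest ⊤}  OUT={b:+, f:+; rest ⊤}
  B8:  IN={b:+, f:+; rest ⊤}  OUT={b:0, e:0, f:+; rest ⊤}

Merge at B6: IN[B6] = OUT[B3] ⊔ OUT[B5] = {a: +, b: +, c: ⊤, d: ⊤, e: ⊤, f: +}
Applying B6's transfer function to that IN value gives OUT[B6] (row B6 above).

Answer: {a: +, b: +, c: ⊤, d: ⊤, e: ⊤, f: +}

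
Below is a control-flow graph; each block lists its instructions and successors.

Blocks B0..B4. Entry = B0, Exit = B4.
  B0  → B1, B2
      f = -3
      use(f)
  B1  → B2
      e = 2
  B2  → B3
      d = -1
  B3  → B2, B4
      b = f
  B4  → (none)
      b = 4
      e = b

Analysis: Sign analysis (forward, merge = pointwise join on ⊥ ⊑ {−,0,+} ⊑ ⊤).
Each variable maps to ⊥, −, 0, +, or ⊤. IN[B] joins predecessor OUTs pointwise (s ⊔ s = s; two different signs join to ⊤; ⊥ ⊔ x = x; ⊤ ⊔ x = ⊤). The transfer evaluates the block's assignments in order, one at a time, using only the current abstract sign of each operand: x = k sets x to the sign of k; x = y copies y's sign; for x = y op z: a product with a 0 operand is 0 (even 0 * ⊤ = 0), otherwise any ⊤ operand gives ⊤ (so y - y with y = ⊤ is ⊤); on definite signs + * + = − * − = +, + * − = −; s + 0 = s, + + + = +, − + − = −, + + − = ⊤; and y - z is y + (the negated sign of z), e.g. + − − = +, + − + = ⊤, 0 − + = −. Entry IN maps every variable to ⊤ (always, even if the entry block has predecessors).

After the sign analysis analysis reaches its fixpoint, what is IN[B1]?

Fixpoint table:
  B0: | IN=(all ⊤) | OUT={f:-; rest ⊤}
  B1: | IN={f:-; rest ⊤} | OUT={e:+, f:-; rest ⊤}
  B2: | IN={f:-; rest ⊤} | OUT={d:-, f:-; rest ⊤}
  B3: | IN={d:-, f:-; rest ⊤} | OUT={b:-, d:-, f:-; rest ⊤}
  B4: | IN={b:-, d:-, f:-; rest ⊤} | OUT={b:+, d:-, e:+, f:-; rest ⊤}

Merge at B1: IN[B1] = OUT[B0] = {a: ⊤, b: ⊤, c: ⊤, d: ⊤, e: ⊤, f: -}

Answer: {a: ⊤, b: ⊤, c: ⊤, d: ⊤, e: ⊤, f: -}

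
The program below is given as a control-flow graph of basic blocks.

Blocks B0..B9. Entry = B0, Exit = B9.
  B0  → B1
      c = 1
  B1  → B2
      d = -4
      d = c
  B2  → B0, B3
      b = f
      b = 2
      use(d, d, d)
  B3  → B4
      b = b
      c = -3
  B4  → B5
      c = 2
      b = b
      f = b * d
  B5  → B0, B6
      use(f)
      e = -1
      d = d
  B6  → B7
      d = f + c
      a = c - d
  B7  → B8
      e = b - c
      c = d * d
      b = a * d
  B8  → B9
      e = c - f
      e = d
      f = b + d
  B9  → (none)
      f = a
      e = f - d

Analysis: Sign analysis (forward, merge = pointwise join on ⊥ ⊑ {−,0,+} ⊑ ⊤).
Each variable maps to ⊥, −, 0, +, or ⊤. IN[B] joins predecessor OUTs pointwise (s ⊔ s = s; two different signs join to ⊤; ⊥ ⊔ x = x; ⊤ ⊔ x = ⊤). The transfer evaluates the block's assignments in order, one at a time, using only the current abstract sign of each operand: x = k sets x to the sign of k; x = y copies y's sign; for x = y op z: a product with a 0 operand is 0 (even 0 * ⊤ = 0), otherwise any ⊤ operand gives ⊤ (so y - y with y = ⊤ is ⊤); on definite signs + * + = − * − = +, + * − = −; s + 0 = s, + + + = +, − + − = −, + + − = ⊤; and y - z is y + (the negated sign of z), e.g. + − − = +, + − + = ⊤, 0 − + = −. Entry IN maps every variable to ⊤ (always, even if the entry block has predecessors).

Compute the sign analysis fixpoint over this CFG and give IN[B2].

Answer: {a: ⊤, b: ⊤, c: +, d: +, e: ⊤, f: ⊤}

Working:
Per-block solution:
  B0:  IN=(all ⊤)  OUT={c:+; rest ⊤}
  B1:  IN={c:+; rest ⊤}  OUT={c:+, d:+; rest ⊤}
  B2:  IN={c:+, d:+; rest ⊤}  OUT={b:+, c:+, d:+; rest ⊤}
  B3:  IN={b:+, c:+, d:+; rest ⊤}  OUT={b:+, c:-, d:+; rest ⊤}
  B4:  IN={b:+, c:-, d:+; rest ⊤}  OUT={b:+, c:+, d:+, f:+; rest ⊤}
  B5:  IN={b:+, c:+, d:+, f:+; rest ⊤}  OUT={b:+, c:+, d:+, e:-, f:+; rest ⊤}
  B6:  IN={b:+, c:+, d:+, e:-, f:+; rest ⊤}  OUT={b:+, c:+, d:+, e:-, f:+; rest ⊤}
  B7:  IN={b:+, c:+, d:+, e:-, f:+; rest ⊤}  OUT={c:+, d:+, f:+; rest ⊤}
  B8:  IN={c:+, d:+, f:+; rest ⊤}  OUT={c:+, d:+, e:+; rest ⊤}
  B9:  IN={c:+, d:+, e:+; rest ⊤}  OUT={c:+, d:+; rest ⊤}

Merge at B2: IN[B2] = OUT[B1] = {a: ⊤, b: ⊤, c: +, d: +, e: ⊤, f: ⊤}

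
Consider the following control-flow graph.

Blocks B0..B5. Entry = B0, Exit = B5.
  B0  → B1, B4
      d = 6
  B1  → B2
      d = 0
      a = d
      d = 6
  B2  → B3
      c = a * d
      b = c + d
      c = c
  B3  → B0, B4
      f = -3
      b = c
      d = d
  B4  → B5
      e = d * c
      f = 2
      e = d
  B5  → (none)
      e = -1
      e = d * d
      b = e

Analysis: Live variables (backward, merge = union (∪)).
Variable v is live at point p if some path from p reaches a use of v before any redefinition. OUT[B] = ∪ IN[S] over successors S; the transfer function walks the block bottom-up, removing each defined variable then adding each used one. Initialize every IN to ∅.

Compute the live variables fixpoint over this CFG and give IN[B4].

Answer: {c, d}

Derivation:
Per-block solution:
  B0:   IN={c}   OUT={c, d}
  B1:   IN={}   OUT={a, d}
  B2:   IN={a, d}   OUT={c, d}
  B3:   IN={c, d}   OUT={c, d}
  B4:   IN={c, d}   OUT={d}
  B5:   IN={d}   OUT={}

Merge at B4: OUT[B4] = IN[B5] = {d}
Applying B4's transfer function to that OUT value gives IN[B4] (row B4 above).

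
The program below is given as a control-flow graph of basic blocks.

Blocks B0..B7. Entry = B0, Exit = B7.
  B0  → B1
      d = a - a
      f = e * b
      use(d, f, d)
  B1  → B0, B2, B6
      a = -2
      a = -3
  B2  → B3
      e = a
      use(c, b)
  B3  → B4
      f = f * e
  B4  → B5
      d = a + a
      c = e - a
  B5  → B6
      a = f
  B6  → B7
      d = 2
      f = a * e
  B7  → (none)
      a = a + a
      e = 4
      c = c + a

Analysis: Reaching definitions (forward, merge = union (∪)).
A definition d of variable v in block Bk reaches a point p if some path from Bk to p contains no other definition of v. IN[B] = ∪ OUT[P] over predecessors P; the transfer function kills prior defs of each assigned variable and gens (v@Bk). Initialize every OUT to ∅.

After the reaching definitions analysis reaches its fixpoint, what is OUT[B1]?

Per-block solution:
  B0:   IN={a@B1, d@B0, f@B0}   OUT={a@B1, d@B0, f@B0}
  B1:   IN={a@B1, d@B0, f@B0}   OUT={a@B1, d@B0, f@B0}
  B2:   IN={a@B1, d@B0, f@B0}   OUT={a@B1, d@B0, e@B2, f@B0}
  B3:   IN={a@B1, d@B0, e@B2, f@B0}   OUT={a@B1, d@B0, e@B2, f@B3}
  B4:   IN={a@B1, d@B0, e@B2, f@B3}   OUT={a@B1, c@B4, d@B4, e@B2, f@B3}
  B5:   IN={a@B1, c@B4, d@B4, e@B2, f@B3}   OUT={a@B5, c@B4, d@B4, e@B2, f@B3}
  B6:   IN={a@B1, a@B5, c@B4, d@B0, d@B4, e@B2, f@B0, f@B3}   OUT={a@B1, a@B5, c@B4, d@B6, e@B2, f@B6}
  B7:   IN={a@B1, a@B5, c@B4, d@B6, e@B2, f@B6}   OUT={a@B7, c@B7, d@B6, e@B7, f@B6}

Merge at B1: IN[B1] = OUT[B0] = {a@B1, d@B0, f@B0}
Applying B1's transfer function to that IN value gives OUT[B1] (row B1 above).

Answer: {a@B1, d@B0, f@B0}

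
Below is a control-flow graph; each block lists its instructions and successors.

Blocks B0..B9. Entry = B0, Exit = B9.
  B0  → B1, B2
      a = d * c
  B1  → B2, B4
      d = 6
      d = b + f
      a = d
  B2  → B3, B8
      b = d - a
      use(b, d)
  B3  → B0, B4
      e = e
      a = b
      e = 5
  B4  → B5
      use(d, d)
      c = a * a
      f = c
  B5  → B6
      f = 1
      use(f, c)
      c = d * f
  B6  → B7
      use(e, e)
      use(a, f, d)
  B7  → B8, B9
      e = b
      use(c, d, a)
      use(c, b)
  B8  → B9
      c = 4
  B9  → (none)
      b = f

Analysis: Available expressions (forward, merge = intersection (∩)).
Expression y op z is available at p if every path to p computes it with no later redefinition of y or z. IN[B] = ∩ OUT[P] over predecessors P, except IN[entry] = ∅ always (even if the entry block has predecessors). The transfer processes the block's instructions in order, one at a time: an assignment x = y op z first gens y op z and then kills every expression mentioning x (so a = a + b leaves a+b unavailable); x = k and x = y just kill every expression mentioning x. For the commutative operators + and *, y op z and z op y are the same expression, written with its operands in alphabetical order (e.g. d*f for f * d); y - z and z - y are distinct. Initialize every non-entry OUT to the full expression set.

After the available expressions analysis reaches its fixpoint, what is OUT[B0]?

Answer: {c*d}

Derivation:
Converged values:
  B0:   IN={}   OUT={c*d}
  B1:   IN={c*d}   OUT={b+f}
  B2:   IN={}   OUT={d-a}
  B3:   IN={d-a}   OUT={}
  B4:   IN={}   OUT={a*a}
  B5:   IN={a*a}   OUT={a*a, d*f}
  B6:   IN={a*a, d*f}   OUT={a*a, d*f}
  B7:   IN={a*a, d*f}   OUT={a*a, d*f}
  B8:   IN={}   OUT={}
  B9:   IN={}   OUT={}

Merge at B0 (entry node, so the boundary value {} is joined with the incoming edge(s)): IN[B0] = {} ∩ OUT[B3] = {}
Applying B0's transfer function to that IN value gives OUT[B0] (row B0 above).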